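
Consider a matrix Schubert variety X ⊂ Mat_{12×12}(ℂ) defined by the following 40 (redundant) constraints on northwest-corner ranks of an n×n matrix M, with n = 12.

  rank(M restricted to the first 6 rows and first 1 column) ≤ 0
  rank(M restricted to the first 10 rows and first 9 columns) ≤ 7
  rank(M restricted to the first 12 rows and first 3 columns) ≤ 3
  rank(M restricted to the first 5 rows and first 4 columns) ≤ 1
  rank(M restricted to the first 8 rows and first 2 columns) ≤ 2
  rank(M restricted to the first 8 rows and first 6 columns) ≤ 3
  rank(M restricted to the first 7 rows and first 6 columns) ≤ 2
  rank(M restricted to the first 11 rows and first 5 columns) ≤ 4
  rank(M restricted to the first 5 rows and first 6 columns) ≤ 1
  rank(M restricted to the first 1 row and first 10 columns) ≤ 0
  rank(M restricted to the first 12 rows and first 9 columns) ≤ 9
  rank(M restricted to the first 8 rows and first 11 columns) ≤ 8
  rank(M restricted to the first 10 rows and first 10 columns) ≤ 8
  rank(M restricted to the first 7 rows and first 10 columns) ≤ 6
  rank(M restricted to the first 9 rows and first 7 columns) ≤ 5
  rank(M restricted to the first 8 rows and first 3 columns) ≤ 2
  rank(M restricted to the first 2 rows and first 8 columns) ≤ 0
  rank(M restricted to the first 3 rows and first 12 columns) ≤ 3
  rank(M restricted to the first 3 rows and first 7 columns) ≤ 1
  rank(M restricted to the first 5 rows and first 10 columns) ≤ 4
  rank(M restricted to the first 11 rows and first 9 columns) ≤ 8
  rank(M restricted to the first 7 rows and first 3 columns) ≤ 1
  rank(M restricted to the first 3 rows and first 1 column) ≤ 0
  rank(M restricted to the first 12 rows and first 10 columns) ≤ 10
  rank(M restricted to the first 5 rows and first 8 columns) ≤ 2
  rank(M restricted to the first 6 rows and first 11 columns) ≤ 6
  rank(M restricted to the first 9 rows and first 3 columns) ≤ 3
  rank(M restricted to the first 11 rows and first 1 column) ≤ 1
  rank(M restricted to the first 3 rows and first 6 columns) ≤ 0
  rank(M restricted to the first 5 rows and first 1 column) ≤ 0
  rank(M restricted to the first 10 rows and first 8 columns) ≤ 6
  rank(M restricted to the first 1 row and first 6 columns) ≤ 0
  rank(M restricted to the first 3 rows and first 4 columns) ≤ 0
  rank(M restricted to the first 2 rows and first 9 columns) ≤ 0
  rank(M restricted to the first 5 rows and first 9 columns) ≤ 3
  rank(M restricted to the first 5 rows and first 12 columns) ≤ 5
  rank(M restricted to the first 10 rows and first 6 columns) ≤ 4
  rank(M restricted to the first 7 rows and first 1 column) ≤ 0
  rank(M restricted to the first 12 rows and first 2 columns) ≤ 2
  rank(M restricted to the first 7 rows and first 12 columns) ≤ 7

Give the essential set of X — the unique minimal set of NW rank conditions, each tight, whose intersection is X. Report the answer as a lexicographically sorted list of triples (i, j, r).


The tightest implied rank at each (i,j), from the 40 conditions:

  R[1]: 0  0  0  0  0  0  0  0  0  0  1  1
  R[2]: 0  0  0  0  0  0  0  0  0  1  2  2
  R[3]: 0  0  0  0  0  0  1  1  1  2  3  3
  R[4]: 0  1  1  1  1  1  2  2  2  3  4  4
  R[5]: 0  1  1  1  1  1  2  2  3  4  5  5
  R[6]: 0  1  1  2  2  2  3  3  4  5  6  6
  R[7]: 0  1  1  2  2  2  3  4  5  6  7  7
  R[8]: 1  2  2  3  3  3  4  5  6  7  8  8
  R[9]: 1  2  3  4  4  4  5  6  7  8  9  9
  R[10]: 1  2  3  4  4  4  5  6  7  8  9  10
  R[11]: 1  2  3  4  4  5  6  7  8  9  10  11
  R[12]: 1  2  3  4  5  6  7  8  9  10  11  12

reading off 1-entries of Δ²R: w = (11, 10, 7, 2, 9, 4, 8, 1, 3, 12, 6, 5).

10 SE-corners of the 41-cell Rothe diagram give Ess(w):

[(1, 10, 0), (2, 9, 0), (3, 6, 0), (5, 6, 1), (5, 8, 2), (7, 1, 0), (7, 3, 1), (7, 6, 2), (10, 6, 4), (11, 5, 4)]


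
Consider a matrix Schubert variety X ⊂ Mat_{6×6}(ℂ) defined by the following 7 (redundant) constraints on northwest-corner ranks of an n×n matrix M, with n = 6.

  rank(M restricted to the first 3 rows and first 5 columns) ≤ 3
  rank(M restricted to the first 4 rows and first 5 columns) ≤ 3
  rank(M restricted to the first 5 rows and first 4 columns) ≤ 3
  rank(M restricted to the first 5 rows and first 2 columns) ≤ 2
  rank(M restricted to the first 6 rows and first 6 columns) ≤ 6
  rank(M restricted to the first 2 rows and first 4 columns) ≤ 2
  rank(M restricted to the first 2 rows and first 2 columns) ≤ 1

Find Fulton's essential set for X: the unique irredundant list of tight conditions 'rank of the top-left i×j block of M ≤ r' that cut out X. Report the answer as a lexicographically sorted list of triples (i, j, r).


Computing R[i][j] = min implied NW-rank bound (n=6, 7 conditions):

  1  1  1  1  1  1
  1  1  2  2  2  2
  1  2  3  3  3  3
  1  2  3  3  3  4
  1  2  3  3  4  5
  1  2  3  4  5  6

hence w(1..6) = (1, 3, 2, 6, 5, 4).

3 SE-corners of the 4-cell Rothe diagram give Ess(w):

[(2, 2, 1), (4, 5, 3), (5, 4, 3)]


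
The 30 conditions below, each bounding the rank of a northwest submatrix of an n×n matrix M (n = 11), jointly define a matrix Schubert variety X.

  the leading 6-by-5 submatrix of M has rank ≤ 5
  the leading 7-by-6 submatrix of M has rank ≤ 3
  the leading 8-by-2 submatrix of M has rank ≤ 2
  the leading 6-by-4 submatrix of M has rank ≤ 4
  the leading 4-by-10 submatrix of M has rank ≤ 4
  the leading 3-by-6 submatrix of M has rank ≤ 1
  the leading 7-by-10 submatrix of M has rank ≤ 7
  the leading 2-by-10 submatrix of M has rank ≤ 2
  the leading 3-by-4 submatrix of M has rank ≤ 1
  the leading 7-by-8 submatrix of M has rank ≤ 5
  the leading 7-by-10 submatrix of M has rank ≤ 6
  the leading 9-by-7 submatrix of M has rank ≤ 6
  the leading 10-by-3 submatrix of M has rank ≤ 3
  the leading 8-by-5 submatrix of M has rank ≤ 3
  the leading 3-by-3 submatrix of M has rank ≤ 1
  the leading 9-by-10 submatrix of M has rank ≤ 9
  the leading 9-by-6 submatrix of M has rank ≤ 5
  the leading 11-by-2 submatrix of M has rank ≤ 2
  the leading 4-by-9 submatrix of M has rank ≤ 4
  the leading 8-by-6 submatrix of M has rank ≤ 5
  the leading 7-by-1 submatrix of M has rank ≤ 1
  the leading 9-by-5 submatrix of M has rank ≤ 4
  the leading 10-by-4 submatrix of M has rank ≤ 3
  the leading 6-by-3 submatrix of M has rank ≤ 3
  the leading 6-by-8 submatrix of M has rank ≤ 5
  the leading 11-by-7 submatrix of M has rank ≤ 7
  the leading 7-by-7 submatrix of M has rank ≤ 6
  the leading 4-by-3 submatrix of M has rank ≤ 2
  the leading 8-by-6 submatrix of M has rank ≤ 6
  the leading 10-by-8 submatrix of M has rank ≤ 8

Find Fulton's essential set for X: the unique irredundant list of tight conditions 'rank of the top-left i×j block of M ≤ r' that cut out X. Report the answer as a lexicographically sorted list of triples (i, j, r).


Recovering R(i,j) via the rank-extension bound from the 30 conditions:

  R[1]: 1 1 1 1 1 1 1 1 1 1 1
  R[2]: 1 1 1 1 1 1 2 2 2 2 2
  R[3]: 1 1 1 1 1 1 2 3 3 3 3
  R[4]: 1 2 2 2 2 2 3 4 4 4 4
  R[5]: 1 2 3 3 3 3 4 5 5 5 5
  R[6]: 1 2 3 3 3 3 4 5 6 6 6
  R[7]: 1 2 3 3 3 3 4 5 6 6 7
  R[8]: 1 2 3 3 3 4 5 6 7 7 8
  R[9]: 1 2 3 3 4 5 6 7 8 8 9
  R[10]: 1 2 3 3 4 5 6 7 8 9 10
  R[11]: 1 2 3 4 5 6 7 8 9 10 11

giving w = (1, 7, 8, 2, 3, 9, 11, 6, 5, 10, 4) via Δ²R.

ℓ(w)=21; the 5 essential cells (i,j,r):

[(3, 6, 1), (7, 6, 3), (7, 10, 6), (8, 5, 3), (10, 4, 3)]


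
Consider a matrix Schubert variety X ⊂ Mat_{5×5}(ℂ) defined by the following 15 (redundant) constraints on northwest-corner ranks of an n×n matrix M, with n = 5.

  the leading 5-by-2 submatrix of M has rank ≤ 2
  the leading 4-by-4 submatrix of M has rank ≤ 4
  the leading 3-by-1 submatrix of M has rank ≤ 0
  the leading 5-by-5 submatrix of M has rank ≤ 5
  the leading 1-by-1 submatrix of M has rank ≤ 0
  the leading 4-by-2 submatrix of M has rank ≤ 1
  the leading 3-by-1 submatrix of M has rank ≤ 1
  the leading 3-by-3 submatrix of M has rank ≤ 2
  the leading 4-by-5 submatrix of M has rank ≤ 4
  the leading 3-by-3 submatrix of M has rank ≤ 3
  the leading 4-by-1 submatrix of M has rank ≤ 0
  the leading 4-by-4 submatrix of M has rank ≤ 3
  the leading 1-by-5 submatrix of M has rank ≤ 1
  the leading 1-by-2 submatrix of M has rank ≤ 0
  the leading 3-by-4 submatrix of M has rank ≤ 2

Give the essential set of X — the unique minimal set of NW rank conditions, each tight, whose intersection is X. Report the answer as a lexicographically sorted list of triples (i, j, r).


Propagating the 15 rank bounds to every northwest block:

  row 1: 0 0 1 1 1
  row 2: 0 1 2 2 2
  row 3: 0 1 2 2 3
  row 4: 0 1 2 3 4
  row 5: 1 2 3 4 5

the unique w with this rank table is (3, 2, 5, 4, 1).

Fulton essential set (3 of the 6 Rothe cells):

[(1, 2, 0), (3, 4, 2), (4, 1, 0)]


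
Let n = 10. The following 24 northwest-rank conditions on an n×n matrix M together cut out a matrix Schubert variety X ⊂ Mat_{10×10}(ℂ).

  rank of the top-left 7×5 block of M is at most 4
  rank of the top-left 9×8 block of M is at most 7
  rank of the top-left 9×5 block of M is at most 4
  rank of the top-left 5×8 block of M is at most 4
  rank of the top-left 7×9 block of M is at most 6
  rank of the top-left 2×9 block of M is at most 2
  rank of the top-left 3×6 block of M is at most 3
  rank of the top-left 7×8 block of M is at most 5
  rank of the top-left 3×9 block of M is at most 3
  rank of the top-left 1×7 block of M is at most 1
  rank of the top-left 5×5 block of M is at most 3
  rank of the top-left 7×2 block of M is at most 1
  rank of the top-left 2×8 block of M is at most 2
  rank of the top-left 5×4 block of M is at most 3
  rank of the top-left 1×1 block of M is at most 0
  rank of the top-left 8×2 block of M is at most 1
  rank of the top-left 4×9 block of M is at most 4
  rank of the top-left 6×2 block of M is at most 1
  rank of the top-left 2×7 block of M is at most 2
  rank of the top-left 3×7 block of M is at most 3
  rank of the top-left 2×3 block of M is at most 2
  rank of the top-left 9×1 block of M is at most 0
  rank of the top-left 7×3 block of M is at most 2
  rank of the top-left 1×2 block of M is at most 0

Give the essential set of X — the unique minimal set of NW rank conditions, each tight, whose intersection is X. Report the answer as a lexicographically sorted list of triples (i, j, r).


Reconstructing r_w from the 24 given conditions:

  R[1]: 0 0 1 1 1 1 1 1 1 1
  R[2]: 0 1 2 2 2 2 2 2 2 2
  R[3]: 0 1 2 3 3 3 3 3 3 3
  R[4]: 0 1 2 3 3 4 4 4 4 4
  R[5]: 0 1 2 3 3 4 4 4 5 5
  R[6]: 0 1 2 3 4 5 5 5 6 6
  R[7]: 0 1 2 3 4 5 5 5 6 7
  R[8]: 0 1 2 3 4 5 6 6 7 8
  R[9]: 0 1 2 3 4 5 6 7 8 9
  R[10]: 1 2 3 4 5 6 7 8 9 10

hence w(1..10) = (3, 2, 4, 6, 9, 5, 10, 7, 8, 1).

|D(w)|=16, |Ess(w)|=5:

[(1, 2, 0), (5, 5, 3), (5, 8, 4), (7, 8, 5), (9, 1, 0)]


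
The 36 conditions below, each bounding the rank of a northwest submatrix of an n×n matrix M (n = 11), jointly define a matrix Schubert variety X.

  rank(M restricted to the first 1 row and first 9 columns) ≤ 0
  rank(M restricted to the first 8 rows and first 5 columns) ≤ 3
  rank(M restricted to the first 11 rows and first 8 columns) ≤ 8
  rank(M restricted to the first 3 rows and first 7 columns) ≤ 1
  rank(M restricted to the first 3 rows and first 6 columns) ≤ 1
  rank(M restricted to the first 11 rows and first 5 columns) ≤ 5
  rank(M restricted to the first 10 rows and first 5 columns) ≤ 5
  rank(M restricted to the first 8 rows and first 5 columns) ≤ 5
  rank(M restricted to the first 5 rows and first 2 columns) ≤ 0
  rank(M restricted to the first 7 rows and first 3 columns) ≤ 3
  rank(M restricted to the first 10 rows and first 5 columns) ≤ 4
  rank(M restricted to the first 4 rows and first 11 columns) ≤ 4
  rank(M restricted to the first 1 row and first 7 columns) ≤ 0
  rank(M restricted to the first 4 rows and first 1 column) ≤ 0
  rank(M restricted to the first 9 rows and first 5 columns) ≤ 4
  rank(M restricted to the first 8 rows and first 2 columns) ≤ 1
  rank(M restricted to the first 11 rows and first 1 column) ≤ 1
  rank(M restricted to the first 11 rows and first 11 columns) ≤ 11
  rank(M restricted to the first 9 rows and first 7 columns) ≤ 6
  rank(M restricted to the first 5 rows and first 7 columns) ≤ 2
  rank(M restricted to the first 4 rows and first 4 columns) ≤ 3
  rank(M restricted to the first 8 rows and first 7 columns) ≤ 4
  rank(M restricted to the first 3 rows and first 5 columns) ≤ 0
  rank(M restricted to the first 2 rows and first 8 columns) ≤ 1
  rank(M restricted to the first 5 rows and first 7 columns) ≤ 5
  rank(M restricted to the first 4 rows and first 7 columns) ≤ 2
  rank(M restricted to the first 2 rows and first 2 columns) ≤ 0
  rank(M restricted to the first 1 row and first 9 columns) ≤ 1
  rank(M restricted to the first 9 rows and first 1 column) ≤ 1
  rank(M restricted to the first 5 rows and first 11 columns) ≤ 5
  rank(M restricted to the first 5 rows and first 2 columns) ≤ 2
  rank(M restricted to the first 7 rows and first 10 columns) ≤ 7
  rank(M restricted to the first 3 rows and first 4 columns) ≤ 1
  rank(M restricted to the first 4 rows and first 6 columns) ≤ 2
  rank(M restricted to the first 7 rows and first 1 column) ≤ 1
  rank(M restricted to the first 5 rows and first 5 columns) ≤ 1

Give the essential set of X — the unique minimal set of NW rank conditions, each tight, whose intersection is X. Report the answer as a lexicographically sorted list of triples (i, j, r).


The tightest implied rank at each (i,j), from the 36 conditions:

  i=1: 0 0 0 0 0 0 0 0 0 1 1
  i=2: 0 0 0 0 0 1 1 1 1 2 2
  i=3: 0 0 0 0 0 1 1 2 2 3 3
  i=4: 0 0 1 1 1 2 2 3 3 4 4
  i=5: 0 0 1 1 1 2 2 3 4 5 5
  i=6: 1 1 2 2 2 3 3 4 5 6 6
  i=7: 1 1 2 3 3 4 4 5 6 7 7
  i=8: 1 1 2 3 3 4 4 5 6 7 8
  i=9: 1 2 3 4 4 5 5 6 7 8 9
  i=10: 1 2 3 4 4 5 6 7 8 9 10
  i=11: 1 2 3 4 5 6 7 8 9 10 11

the unique w with this rank table is (10, 6, 8, 3, 9, 1, 4, 11, 2, 7, 5).

D(w) has 32 cells with 10 SE-corners; essential set:

[(1, 9, 0), (3, 5, 0), (3, 7, 1), (5, 2, 0), (5, 5, 1), (5, 7, 2), (8, 2, 1), (8, 5, 3), (8, 7, 4), (10, 5, 4)]


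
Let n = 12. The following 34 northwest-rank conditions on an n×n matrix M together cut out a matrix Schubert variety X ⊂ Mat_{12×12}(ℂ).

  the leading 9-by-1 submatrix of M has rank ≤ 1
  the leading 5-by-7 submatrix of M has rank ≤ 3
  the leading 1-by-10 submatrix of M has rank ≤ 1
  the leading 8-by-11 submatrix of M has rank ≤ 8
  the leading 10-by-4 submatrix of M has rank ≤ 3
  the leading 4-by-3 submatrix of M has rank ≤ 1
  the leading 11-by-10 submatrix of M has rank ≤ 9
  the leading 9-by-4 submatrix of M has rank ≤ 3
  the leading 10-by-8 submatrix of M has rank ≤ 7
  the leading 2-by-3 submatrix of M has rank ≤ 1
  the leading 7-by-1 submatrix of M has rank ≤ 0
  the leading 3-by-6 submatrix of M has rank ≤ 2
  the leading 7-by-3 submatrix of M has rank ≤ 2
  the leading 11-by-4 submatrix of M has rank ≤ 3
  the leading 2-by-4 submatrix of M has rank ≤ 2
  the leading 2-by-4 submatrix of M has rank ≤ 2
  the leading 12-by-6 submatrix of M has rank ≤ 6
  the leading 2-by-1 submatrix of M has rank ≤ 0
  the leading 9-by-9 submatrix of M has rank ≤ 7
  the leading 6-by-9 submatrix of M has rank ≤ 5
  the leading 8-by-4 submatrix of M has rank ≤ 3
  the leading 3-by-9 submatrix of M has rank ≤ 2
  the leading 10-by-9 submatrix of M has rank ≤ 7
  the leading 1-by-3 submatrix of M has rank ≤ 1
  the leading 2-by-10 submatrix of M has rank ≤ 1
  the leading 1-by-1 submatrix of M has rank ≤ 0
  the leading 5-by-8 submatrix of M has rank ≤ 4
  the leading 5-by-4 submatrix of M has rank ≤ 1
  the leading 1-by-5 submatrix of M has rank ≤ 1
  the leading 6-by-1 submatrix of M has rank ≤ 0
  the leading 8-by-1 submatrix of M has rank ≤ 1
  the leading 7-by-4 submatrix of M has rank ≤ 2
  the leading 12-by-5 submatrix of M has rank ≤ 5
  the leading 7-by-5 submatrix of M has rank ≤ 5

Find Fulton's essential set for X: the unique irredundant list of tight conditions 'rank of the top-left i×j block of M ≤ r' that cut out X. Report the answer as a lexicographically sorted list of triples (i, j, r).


Reconstructing r_w from the 34 given conditions:

  0 | 1 | 1 | 1 | 1 | 1 | 1 | 1 | 1 | 1 | 1 | 1
  0 | 1 | 1 | 1 | 1 | 1 | 1 | 1 | 1 | 1 | 2 | 2
  0 | 1 | 1 | 1 | 2 | 2 | 2 | 2 | 2 | 2 | 3 | 3
  0 | 1 | 1 | 1 | 2 | 3 | 3 | 3 | 3 | 3 | 4 | 4
  0 | 1 | 1 | 1 | 2 | 3 | 3 | 4 | 4 | 4 | 5 | 5
  0 | 1 | 2 | 2 | 3 | 4 | 4 | 5 | 5 | 5 | 6 | 6
  0 | 1 | 2 | 2 | 3 | 4 | 5 | 6 | 6 | 6 | 7 | 7
  1 | 2 | 3 | 3 | 4 | 5 | 6 | 7 | 7 | 7 | 8 | 8
  1 | 2 | 3 | 3 | 4 | 5 | 6 | 7 | 7 | 8 | 9 | 9
  1 | 2 | 3 | 3 | 4 | 5 | 6 | 7 | 7 | 8 | 9 | 10
  1 | 2 | 3 | 3 | 4 | 5 | 6 | 7 | 8 | 9 | 10 | 11
  1 | 2 | 3 | 4 | 5 | 6 | 7 | 8 | 9 | 10 | 11 | 12

so w = (2, 11, 5, 6, 8, 3, 7, 1, 10, 12, 9, 4).

Rothe diagram D(w) (28 cells), 7 SE-corners (essential conditions):

[(2, 10, 1), (5, 4, 1), (5, 7, 3), (7, 1, 0), (7, 4, 2), (10, 9, 7), (11, 4, 3)]


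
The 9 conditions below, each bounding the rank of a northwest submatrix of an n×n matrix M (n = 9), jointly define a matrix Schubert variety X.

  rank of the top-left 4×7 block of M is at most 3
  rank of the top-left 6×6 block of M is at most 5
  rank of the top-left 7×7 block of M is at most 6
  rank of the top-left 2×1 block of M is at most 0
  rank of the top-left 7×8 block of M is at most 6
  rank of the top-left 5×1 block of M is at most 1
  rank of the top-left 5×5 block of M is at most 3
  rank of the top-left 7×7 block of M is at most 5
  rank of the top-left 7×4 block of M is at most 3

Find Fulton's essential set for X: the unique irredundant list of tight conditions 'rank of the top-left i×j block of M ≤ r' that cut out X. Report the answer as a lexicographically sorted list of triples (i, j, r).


Computing R[i][j] = min implied NW-rank bound (n=9, 9 conditions):

  row 1: 0, 1, 1, 1, 1, 1, 1, 1, 1
  row 2: 0, 1, 2, 2, 2, 2, 2, 2, 2
  row 3: 1, 2, 3, 3, 3, 3, 3, 3, 3
  row 4: 1, 2, 3, 3, 3, 3, 3, 4, 4
  row 5: 1, 2, 3, 3, 3, 4, 4, 5, 5
  row 6: 1, 2, 3, 3, 4, 5, 5, 6, 6
  row 7: 1, 2, 3, 3, 4, 5, 5, 6, 7
  row 8: 1, 2, 3, 4, 5, 6, 6, 7, 8
  row 9: 1, 2, 3, 4, 5, 6, 7, 8, 9

so w = (2, 3, 1, 8, 6, 5, 9, 4, 7).

Fulton essential set (5 of the 11 Rothe cells):

[(2, 1, 0), (4, 7, 3), (5, 5, 3), (7, 4, 3), (7, 7, 5)]


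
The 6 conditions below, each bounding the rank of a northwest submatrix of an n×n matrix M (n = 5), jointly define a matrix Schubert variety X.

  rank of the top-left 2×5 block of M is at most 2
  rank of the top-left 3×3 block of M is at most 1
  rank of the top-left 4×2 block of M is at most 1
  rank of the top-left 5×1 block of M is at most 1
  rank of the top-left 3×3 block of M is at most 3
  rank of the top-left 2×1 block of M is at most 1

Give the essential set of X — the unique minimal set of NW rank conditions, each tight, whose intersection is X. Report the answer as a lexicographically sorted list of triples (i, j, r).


Reconstructing r_w from the 6 given conditions:

  R[1]: 1 | 1 | 1 | 1 | 1
  R[2]: 1 | 1 | 1 | 2 | 2
  R[3]: 1 | 1 | 1 | 2 | 3
  R[4]: 1 | 1 | 2 | 3 | 4
  R[5]: 1 | 2 | 3 | 4 | 5

the unique w with this rank table is (1, 4, 5, 3, 2).

|D(w)|=5, |Ess(w)|=2:

[(3, 3, 1), (4, 2, 1)]


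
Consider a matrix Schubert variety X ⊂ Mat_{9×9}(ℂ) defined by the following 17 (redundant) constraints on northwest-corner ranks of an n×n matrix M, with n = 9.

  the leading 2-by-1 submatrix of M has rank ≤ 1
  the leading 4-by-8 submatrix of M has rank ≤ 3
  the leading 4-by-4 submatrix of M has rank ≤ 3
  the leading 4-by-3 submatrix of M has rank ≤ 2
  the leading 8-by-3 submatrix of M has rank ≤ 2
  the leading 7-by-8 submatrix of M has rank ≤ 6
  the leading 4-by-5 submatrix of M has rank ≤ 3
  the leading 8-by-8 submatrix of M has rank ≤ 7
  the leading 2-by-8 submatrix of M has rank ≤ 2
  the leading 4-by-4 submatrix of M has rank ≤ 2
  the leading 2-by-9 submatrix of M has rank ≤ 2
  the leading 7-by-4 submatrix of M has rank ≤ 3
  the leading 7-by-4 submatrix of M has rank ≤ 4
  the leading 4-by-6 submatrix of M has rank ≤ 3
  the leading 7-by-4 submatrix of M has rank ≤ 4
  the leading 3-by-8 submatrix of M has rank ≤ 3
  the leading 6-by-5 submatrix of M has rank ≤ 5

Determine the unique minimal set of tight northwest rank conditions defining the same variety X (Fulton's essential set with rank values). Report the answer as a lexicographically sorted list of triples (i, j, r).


Recovering R(i,j) via the rank-extension bound from the 17 conditions:

  R[1]: 1 | 1 | 1 | 1 | 1 | 1 | 1 | 1 | 1
  R[2]: 1 | 2 | 2 | 2 | 2 | 2 | 2 | 2 | 2
  R[3]: 1 | 2 | 2 | 2 | 3 | 3 | 3 | 3 | 3
  R[4]: 1 | 2 | 2 | 2 | 3 | 3 | 3 | 3 | 4
  R[5]: 1 | 2 | 2 | 3 | 4 | 4 | 4 | 4 | 5
  R[6]: 1 | 2 | 2 | 3 | 4 | 5 | 5 | 5 | 6
  R[7]: 1 | 2 | 2 | 3 | 4 | 5 | 6 | 6 | 7
  R[8]: 1 | 2 | 2 | 3 | 4 | 5 | 6 | 7 | 8
  R[9]: 1 | 2 | 3 | 4 | 5 | 6 | 7 | 8 | 9

the unique w with this rank table is (1, 2, 5, 9, 4, 6, 7, 8, 3).

D(w) has 11 cells with 3 SE-corners; essential set:

[(4, 4, 2), (4, 8, 3), (8, 3, 2)]


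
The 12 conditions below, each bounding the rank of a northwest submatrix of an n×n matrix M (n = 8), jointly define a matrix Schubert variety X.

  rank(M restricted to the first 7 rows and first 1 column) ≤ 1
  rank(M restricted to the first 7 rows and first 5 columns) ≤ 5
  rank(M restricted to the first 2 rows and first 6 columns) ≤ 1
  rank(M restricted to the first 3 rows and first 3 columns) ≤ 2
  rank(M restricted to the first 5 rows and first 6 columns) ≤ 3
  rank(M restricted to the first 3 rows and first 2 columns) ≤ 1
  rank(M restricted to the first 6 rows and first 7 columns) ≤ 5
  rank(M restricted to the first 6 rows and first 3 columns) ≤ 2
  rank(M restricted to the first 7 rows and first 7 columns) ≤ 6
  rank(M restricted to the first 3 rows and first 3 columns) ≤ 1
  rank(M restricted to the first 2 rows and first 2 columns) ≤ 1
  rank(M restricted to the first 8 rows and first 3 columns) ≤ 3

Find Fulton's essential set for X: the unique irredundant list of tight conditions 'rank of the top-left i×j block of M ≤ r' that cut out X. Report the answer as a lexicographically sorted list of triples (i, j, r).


Propagating the 12 rank bounds to every northwest block:

  i=1: 1 1 1 1 1 1 1 1
  i=2: 1 1 1 1 1 1 2 2
  i=3: 1 1 1 2 2 2 3 3
  i=4: 1 2 2 3 3 3 4 4
  i=5: 1 2 2 3 3 3 4 5
  i=6: 1 2 2 3 4 4 5 6
  i=7: 1 2 3 4 5 5 6 7
  i=8: 1 2 3 4 5 6 7 8

second differences of R give the permutation w = (1, 7, 4, 2, 8, 5, 3, 6).

|D(w)|=11, |Ess(w)|=4:

[(2, 6, 1), (3, 3, 1), (5, 6, 3), (6, 3, 2)]


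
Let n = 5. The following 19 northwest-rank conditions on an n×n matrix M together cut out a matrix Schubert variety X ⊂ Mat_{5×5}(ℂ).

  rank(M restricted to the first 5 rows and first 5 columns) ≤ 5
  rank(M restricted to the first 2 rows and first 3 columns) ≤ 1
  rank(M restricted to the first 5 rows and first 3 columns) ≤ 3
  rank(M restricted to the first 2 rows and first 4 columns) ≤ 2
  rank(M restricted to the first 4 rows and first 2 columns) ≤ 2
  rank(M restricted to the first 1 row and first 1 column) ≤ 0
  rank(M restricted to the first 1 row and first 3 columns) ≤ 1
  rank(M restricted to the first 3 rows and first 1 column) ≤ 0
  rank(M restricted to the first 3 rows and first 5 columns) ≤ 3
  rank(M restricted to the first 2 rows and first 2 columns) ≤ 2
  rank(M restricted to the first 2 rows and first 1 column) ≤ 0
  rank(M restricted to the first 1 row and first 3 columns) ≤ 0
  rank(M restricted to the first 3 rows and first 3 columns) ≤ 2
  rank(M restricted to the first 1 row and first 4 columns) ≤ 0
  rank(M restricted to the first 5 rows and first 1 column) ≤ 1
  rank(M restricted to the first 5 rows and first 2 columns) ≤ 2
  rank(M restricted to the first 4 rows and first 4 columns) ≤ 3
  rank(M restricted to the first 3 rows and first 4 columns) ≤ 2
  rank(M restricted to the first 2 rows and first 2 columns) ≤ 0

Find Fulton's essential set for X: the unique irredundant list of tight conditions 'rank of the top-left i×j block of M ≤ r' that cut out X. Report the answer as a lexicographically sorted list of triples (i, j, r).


Reconstructing r_w from the 19 given conditions:

  row 1: 0  0  0  0  1
  row 2: 0  0  1  1  2
  row 3: 0  1  2  2  3
  row 4: 1  2  3  3  4
  row 5: 1  2  3  4  5

hence w(1..5) = (5, 3, 2, 1, 4).

|D(w)|=7, |Ess(w)|=3:

[(1, 4, 0), (2, 2, 0), (3, 1, 0)]


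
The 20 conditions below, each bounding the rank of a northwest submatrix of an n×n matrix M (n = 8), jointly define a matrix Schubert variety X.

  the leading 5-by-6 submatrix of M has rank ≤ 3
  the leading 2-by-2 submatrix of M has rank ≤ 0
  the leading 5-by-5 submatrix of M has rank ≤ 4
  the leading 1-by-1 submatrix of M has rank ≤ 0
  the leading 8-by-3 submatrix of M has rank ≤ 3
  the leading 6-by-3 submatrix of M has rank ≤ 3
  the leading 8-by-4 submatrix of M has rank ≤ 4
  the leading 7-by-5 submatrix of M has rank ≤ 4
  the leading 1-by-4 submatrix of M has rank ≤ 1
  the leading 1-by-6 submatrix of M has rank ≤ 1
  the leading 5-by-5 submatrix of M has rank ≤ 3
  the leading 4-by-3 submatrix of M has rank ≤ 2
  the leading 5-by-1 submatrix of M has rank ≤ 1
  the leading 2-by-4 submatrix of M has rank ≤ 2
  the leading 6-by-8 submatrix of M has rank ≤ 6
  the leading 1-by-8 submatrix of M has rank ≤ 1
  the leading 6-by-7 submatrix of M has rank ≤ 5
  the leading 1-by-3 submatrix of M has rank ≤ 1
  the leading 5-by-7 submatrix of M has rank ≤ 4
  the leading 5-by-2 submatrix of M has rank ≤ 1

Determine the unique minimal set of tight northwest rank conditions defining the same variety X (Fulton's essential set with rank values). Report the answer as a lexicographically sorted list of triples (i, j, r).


Rank table r_w(8×8) implied by the 20 constraints:

  0  0  1  1  1  1  1  1
  0  0  1  2  2  2  2  2
  1  1  2  3  3  3  3  3
  1  1  2  3  3  3  4  4
  1  1  2  3  3  3  4  5
  1  2  3  4  4  4  5  6
  1  2  3  4  4  5  6  7
  1  2  3  4  5  6  7  8

the unique w with this rank table is (3, 4, 1, 7, 8, 2, 6, 5).

Rothe diagram D(w) (11 cells), 4 SE-corners (essential conditions):

[(2, 2, 0), (5, 2, 1), (5, 6, 3), (7, 5, 4)]


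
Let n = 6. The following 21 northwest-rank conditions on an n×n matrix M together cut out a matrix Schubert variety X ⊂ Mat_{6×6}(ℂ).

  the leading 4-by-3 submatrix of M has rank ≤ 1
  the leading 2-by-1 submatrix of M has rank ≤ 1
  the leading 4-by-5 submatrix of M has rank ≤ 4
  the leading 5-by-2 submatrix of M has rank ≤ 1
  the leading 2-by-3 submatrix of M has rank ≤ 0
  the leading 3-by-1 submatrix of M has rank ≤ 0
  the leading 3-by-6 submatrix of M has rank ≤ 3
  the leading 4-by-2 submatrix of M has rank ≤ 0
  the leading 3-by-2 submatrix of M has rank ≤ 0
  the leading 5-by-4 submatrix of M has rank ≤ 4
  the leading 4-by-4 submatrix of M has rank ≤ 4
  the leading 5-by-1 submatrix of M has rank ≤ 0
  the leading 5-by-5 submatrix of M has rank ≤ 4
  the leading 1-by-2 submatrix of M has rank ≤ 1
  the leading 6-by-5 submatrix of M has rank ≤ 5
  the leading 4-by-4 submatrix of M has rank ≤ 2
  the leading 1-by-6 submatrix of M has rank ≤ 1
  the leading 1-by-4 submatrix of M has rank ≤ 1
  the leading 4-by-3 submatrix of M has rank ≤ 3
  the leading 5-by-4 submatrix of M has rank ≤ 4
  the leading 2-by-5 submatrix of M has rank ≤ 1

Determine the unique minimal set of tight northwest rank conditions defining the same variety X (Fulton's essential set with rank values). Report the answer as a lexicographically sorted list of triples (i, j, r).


Propagating the 21 rank bounds to every northwest block:

  i=1: 0 0 0 1 1 1
  i=2: 0 0 0 1 1 2
  i=3: 0 0 1 2 2 3
  i=4: 0 0 1 2 3 4
  i=5: 0 1 2 3 4 5
  i=6: 1 2 3 4 5 6

reading off 1-entries of Δ²R: w = (4, 6, 3, 5, 2, 1).

D(w) has 12 cells with 4 SE-corners; essential set:

[(2, 3, 0), (2, 5, 1), (4, 2, 0), (5, 1, 0)]


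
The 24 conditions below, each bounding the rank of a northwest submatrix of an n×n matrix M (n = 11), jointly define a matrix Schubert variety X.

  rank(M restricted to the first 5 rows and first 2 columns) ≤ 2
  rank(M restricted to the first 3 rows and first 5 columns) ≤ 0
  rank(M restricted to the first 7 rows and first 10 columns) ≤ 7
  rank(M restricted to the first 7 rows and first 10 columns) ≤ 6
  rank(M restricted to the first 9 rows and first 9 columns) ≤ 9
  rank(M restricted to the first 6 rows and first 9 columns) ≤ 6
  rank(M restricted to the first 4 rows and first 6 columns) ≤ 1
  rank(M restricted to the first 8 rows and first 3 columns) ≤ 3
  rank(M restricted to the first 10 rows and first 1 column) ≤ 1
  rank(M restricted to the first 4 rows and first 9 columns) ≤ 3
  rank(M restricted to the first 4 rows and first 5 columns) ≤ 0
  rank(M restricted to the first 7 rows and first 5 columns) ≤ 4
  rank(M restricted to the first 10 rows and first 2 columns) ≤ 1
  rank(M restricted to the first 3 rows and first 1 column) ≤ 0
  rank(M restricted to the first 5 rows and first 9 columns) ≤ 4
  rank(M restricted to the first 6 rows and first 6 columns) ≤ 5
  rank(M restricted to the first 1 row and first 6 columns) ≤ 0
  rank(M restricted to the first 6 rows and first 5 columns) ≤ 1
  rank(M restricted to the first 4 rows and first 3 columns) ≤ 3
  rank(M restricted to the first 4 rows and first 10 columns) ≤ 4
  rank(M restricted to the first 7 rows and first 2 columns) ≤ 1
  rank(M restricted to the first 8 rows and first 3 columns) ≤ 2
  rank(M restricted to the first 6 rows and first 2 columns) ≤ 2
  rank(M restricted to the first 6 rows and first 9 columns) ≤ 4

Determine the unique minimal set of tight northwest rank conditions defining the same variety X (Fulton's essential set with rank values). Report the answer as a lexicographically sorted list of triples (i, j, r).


The tightest implied rank at each (i,j), from the 24 conditions:

  i=1: 0 | 0 | 0 | 0 | 0 | 0 | 1 | 1 | 1 | 1 | 1
  i=2: 0 | 0 | 0 | 0 | 0 | 1 | 2 | 2 | 2 | 2 | 2
  i=3: 0 | 0 | 0 | 0 | 0 | 1 | 2 | 3 | 3 | 3 | 3
  i=4: 0 | 0 | 0 | 0 | 0 | 1 | 2 | 3 | 3 | 4 | 4
  i=5: 1 | 1 | 1 | 1 | 1 | 2 | 3 | 4 | 4 | 5 | 5
  i=6: 1 | 1 | 1 | 1 | 1 | 2 | 3 | 4 | 4 | 5 | 6
  i=7: 1 | 1 | 2 | 2 | 2 | 3 | 4 | 5 | 5 | 6 | 7
  i=8: 1 | 1 | 2 | 3 | 3 | 4 | 5 | 6 | 6 | 7 | 8
  i=9: 1 | 1 | 2 | 3 | 4 | 5 | 6 | 7 | 7 | 8 | 9
  i=10: 1 | 1 | 2 | 3 | 4 | 5 | 6 | 7 | 8 | 9 | 10
  i=11: 1 | 2 | 3 | 4 | 5 | 6 | 7 | 8 | 9 | 10 | 11

the unique w with this rank table is (7, 6, 8, 10, 1, 11, 3, 4, 5, 9, 2).

Fulton essential set (6 of the 31 Rothe cells):

[(1, 6, 0), (4, 5, 0), (4, 9, 3), (6, 5, 1), (6, 9, 4), (10, 2, 1)]


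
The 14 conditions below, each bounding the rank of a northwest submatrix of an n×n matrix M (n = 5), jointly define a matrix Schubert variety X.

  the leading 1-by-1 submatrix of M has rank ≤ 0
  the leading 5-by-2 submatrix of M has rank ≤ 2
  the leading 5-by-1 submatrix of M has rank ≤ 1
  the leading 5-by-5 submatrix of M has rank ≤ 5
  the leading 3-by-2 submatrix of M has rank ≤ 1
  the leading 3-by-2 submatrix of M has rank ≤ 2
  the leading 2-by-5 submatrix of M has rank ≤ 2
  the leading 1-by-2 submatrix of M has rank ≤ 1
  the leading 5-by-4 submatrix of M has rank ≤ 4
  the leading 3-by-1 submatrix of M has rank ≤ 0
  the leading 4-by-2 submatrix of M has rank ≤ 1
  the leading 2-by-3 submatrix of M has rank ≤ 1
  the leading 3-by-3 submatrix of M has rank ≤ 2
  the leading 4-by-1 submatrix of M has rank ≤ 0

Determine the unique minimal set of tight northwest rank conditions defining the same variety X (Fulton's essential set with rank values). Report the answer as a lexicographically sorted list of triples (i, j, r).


Recovering R(i,j) via the rank-extension bound from the 14 conditions:

  row 1: 0 1 1 1 1
  row 2: 0 1 1 2 2
  row 3: 0 1 2 3 3
  row 4: 0 1 2 3 4
  row 5: 1 2 3 4 5

giving w = (2, 4, 3, 5, 1) via Δ²R.

2 SE-corners of the 5-cell Rothe diagram give Ess(w):

[(2, 3, 1), (4, 1, 0)]


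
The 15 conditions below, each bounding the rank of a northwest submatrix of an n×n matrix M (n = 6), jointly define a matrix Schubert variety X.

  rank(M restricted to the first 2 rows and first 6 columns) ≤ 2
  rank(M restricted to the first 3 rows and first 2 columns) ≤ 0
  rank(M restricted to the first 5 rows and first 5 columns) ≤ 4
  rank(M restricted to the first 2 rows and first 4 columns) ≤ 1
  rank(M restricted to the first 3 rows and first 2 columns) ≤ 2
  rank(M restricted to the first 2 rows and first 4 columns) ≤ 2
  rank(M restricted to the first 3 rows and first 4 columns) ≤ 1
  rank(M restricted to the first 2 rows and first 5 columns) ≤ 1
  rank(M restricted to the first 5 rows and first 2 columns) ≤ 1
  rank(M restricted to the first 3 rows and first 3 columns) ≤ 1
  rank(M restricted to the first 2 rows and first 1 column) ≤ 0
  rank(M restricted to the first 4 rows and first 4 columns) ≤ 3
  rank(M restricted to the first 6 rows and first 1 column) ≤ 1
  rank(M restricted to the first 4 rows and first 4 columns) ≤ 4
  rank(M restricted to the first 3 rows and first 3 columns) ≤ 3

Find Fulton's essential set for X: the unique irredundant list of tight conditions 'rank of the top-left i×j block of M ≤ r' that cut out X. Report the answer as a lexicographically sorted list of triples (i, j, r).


Recovering R(i,j) via the rank-extension bound from the 15 conditions:

  row 1: 0 | 0 | 1 | 1 | 1 | 1
  row 2: 0 | 0 | 1 | 1 | 1 | 2
  row 3: 0 | 0 | 1 | 1 | 2 | 3
  row 4: 1 | 1 | 2 | 2 | 3 | 4
  row 5: 1 | 1 | 2 | 3 | 4 | 5
  row 6: 1 | 2 | 3 | 4 | 5 | 6

the unique w with this rank table is (3, 6, 5, 1, 4, 2).

D(w) has 10 cells with 4 SE-corners; essential set:

[(2, 5, 1), (3, 2, 0), (3, 4, 1), (5, 2, 1)]


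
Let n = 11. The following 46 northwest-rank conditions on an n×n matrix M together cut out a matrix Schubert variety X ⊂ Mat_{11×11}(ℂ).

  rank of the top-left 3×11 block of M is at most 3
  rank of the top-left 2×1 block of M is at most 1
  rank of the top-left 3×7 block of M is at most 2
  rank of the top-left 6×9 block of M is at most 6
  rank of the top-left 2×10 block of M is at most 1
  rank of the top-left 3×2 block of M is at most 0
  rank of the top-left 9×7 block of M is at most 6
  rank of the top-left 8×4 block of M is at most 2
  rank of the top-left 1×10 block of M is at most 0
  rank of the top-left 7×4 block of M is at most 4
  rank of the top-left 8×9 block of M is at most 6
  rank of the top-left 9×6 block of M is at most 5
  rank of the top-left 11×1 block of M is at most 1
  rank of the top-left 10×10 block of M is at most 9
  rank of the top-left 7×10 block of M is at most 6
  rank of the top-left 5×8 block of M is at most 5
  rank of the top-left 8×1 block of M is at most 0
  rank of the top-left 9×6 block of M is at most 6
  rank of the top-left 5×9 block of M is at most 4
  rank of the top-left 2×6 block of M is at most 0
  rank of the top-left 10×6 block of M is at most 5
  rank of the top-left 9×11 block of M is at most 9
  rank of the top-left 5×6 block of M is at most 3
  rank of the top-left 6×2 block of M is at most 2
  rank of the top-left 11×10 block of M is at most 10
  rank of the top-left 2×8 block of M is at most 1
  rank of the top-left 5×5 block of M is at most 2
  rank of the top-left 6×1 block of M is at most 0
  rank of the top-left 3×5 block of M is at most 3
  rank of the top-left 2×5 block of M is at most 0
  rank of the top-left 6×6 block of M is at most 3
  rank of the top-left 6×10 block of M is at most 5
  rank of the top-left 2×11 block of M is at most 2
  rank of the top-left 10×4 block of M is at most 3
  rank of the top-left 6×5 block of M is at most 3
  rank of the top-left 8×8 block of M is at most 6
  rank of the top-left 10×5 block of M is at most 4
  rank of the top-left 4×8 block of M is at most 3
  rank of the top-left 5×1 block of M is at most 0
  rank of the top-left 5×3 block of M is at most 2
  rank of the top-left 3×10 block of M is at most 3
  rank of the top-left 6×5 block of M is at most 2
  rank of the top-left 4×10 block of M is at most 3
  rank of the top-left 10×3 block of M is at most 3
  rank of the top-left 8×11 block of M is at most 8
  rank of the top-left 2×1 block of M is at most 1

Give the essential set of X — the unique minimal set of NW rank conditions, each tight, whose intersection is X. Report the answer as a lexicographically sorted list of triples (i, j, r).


Reconstructing r_w from the 46 given conditions:

  R[1]: 0 | 0 | 0 | 0 | 0 | 0 | 0 | 0 | 0 | 0 | 1
  R[2]: 0 | 0 | 0 | 0 | 0 | 0 | 1 | 1 | 1 | 1 | 2
  R[3]: 0 | 0 | 1 | 1 | 1 | 1 | 2 | 2 | 2 | 2 | 3
  R[4]: 0 | 1 | 2 | 2 | 2 | 2 | 3 | 3 | 3 | 3 | 4
  R[5]: 0 | 1 | 2 | 2 | 2 | 3 | 4 | 4 | 4 | 4 | 5
  R[6]: 0 | 1 | 2 | 2 | 2 | 3 | 4 | 5 | 5 | 5 | 6
  R[7]: 0 | 1 | 2 | 2 | 3 | 4 | 5 | 6 | 6 | 6 | 7
  R[8]: 0 | 1 | 2 | 2 | 3 | 4 | 5 | 6 | 6 | 7 | 8
  R[9]: 1 | 2 | 3 | 3 | 4 | 5 | 6 | 7 | 7 | 8 | 9
  R[10]: 1 | 2 | 3 | 3 | 4 | 5 | 6 | 7 | 8 | 9 | 10
  R[11]: 1 | 2 | 3 | 4 | 5 | 6 | 7 | 8 | 9 | 10 | 11

second differences of R give the permutation w = (11, 7, 3, 2, 6, 8, 5, 10, 1, 9, 4).

8 SE-corners of the 31-cell Rothe diagram give Ess(w):

[(1, 10, 0), (2, 6, 0), (3, 2, 0), (6, 5, 2), (8, 1, 0), (8, 4, 2), (8, 9, 6), (10, 4, 3)]


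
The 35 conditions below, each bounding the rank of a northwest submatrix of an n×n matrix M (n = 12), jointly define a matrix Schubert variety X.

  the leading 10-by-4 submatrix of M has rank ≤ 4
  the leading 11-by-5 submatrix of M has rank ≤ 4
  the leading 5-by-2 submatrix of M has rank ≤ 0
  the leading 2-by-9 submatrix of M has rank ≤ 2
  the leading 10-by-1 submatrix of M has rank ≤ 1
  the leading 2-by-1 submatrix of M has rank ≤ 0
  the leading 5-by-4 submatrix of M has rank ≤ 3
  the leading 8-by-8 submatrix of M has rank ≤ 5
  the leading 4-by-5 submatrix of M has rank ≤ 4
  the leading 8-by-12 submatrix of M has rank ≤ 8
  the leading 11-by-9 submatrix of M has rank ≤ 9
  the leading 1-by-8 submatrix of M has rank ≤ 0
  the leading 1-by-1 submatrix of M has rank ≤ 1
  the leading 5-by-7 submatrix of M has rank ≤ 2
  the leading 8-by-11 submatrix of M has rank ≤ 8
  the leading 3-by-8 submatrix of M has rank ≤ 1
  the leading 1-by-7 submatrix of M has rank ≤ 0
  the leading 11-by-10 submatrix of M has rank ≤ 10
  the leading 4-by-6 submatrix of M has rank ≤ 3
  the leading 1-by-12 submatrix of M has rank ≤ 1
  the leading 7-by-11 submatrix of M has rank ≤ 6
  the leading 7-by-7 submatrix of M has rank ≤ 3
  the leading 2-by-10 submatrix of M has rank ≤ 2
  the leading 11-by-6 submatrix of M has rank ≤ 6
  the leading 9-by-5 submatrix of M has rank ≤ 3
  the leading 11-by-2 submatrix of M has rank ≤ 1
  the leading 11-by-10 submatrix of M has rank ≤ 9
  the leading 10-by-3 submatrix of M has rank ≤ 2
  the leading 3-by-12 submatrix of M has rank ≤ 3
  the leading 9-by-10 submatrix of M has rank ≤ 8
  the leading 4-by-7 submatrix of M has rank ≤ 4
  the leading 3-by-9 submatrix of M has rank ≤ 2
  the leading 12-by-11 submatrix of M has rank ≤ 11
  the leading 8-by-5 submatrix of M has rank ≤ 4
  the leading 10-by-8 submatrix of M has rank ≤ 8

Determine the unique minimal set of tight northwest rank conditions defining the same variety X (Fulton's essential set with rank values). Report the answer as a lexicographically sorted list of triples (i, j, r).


Reconstructing r_w from the 35 given conditions:

  R[1]: 0  0  0  0  0  0  0  0  1  1  1  1
  R[2]: 0  0  1  1  1  1  1  1  2  2  2  2
  R[3]: 0  0  1  1  1  1  1  1  2  3  3  3
  R[4]: 0  0  1  2  2  2  2  2  3  4  4  4
  R[5]: 0  0  1  2  2  2  2  3  4  5  5  5
  R[6]: 1  1  2  3  3  3  3  4  5  6  6  6
  R[7]: 1  1  2  3  3  3  3  4  5  6  6  7
  R[8]: 1  1  2  3  3  4  4  5  6  7  7  8
  R[9]: 1  1  2  3  3  4  5  6  7  8  8  9
  R[10]: 1  1  2  3  4  5  6  7  8  9  9  10
  R[11]: 1  1  2  3  4  5  6  7  8  9  10  11
  R[12]: 1  2  3  4  5  6  7  8  9  10  11  12

so w = (9, 3, 10, 4, 8, 1, 12, 6, 7, 5, 11, 2).

D(w) has 35 cells with 8 SE-corners; essential set:

[(1, 8, 0), (3, 8, 1), (5, 2, 0), (5, 7, 2), (7, 7, 3), (7, 11, 6), (9, 5, 3), (11, 2, 1)]
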